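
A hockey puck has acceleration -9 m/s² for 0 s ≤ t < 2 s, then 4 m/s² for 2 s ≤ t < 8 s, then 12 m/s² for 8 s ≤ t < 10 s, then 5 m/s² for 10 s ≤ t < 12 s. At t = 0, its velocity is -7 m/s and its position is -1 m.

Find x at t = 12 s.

On each constant-a segment, Δv = aΔt and Δx = v₀Δt + ½aΔt²; chain segment to segment.
0–2 s: v starts -7 m/s; Δx = -7·2 + ½·-9·2² = -32 m; v ends -25 m/s.
2–8 s: v starts -25 m/s; Δx = -25·6 + ½·4·6² = -78 m; v ends -1 m/s.
8–10 s: v starts -1 m/s; Δx = -1·2 + ½·12·2² = 22 m; v ends 23 m/s.
10–12 s: v starts 23 m/s; Δx = 23·2 + ½·5·2² = 56 m; v ends 33 m/s.
x(12) = -1 + Σ Δx = -33 m.

-33 m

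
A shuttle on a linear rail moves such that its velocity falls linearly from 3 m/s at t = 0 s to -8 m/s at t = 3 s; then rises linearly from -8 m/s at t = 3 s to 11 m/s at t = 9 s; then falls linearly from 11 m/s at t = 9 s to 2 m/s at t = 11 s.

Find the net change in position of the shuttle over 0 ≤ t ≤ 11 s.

Net displacement equals the area under the velocity-time graph (areas below the axis count negative).
0–3 s: ½(3 + -8)(3) = -7.5 m
3–9 s: ½(-8 + 11)(6) = 9 m
9–11 s: ½(11 + 2)(2) = 13 m
Net displacement = 14.5 m

14.5 m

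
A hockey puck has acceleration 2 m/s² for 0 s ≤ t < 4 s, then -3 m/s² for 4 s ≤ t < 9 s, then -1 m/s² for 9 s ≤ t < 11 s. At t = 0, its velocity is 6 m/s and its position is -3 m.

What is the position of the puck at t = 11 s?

On each constant-a segment, Δv = aΔt and Δx = v₀Δt + ½aΔt²; chain segment to segment.
0–4 s: v starts 6 m/s; Δx = 6·4 + ½·2·4² = 40 m; v ends 14 m/s.
4–9 s: v starts 14 m/s; Δx = 14·5 + ½·-3·5² = 32.5 m; v ends -1 m/s.
9–11 s: v starts -1 m/s; Δx = -1·2 + ½·-1·2² = -4 m; v ends -3 m/s.
x(11) = -3 + Σ Δx = 65.5 m.

65.5 m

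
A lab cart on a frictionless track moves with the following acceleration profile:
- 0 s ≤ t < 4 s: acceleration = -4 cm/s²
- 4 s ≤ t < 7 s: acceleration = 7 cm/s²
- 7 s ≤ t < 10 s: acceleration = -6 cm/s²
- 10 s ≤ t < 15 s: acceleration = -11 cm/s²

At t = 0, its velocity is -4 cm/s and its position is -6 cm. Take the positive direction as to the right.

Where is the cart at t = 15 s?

-329 cm

On each constant-a segment, Δv = aΔt and Δx = v₀Δt + ½aΔt²; chain segment to segment.
0–4 s: v starts -4 cm/s; Δx = -4·4 + ½·-4·4² = -48 cm; v ends -20 cm/s.
4–7 s: v starts -20 cm/s; Δx = -20·3 + ½·7·3² = -28.5 cm; v ends 1 cm/s.
7–10 s: v starts 1 cm/s; Δx = 1·3 + ½·-6·3² = -24 cm; v ends -17 cm/s.
10–15 s: v starts -17 cm/s; Δx = -17·5 + ½·-11·5² = -222.5 cm; v ends -72 cm/s.
x(15) = -6 + Σ Δx = -329 cm.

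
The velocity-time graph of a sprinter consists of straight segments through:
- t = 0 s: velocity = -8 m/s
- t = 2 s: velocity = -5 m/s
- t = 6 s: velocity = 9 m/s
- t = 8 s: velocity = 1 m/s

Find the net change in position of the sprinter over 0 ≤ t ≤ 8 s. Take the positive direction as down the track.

5 m

Net displacement equals the area under the velocity-time graph (areas below the axis count negative).
0–2 s: ½(-8 + -5)(2) = -13 m
2–6 s: ½(-5 + 9)(4) = 8 m
6–8 s: ½(9 + 1)(2) = 10 m
Net displacement = 5 m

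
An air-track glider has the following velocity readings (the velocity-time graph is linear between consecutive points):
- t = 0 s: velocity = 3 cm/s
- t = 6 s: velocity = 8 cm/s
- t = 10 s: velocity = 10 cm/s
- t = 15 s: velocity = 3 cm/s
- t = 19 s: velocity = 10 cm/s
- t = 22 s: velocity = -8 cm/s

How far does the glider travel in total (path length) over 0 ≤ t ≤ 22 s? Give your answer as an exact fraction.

Total distance travelled is ∫|v| dt — sum the magnitudes of each area piece.
0–6 s: |½(3 + 8)(6)| = 33 cm
6–10 s: |½(8 + 10)(4)| = 36 cm
10–15 s: |½(10 + 3)(5)| = 32.5 cm
15–19 s: |½(3 + 10)(4)| = 26 cm
19–22 s: v = 0 at t = 62/3 s; triangle areas 25/3 + 16/3 = 41/3 cm
Total distance = 847/6 cm

847/6 cm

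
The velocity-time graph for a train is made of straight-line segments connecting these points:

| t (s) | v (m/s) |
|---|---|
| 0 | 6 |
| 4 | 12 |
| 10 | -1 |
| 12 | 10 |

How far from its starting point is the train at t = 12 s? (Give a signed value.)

Net displacement equals the area under the velocity-time graph (areas below the axis count negative).
0–4 s: ½(6 + 12)(4) = 36 m
4–10 s: ½(12 + -1)(6) = 33 m
10–12 s: ½(-1 + 10)(2) = 9 m
Net displacement = 78 m

78 m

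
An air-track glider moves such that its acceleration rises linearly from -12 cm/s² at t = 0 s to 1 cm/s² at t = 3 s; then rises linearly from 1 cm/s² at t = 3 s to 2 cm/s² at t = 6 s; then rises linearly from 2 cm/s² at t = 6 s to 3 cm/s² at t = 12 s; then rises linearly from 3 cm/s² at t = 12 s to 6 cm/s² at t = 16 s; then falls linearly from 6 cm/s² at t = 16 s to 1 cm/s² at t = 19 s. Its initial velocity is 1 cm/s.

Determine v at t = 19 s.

32.5 cm/s

Δv equals the area under the a-t graph; then v = v₀ + Δv.
0–3 s: ½(-12 + 1)(3) = -16.5 cm/s
3–6 s: ½(1 + 2)(3) = 4.5 cm/s
6–12 s: ½(2 + 3)(6) = 15 cm/s
12–16 s: ½(3 + 6)(4) = 18 cm/s
16–19 s: ½(6 + 1)(3) = 10.5 cm/s
Δv = 31.5 cm/s, so v(19) = 1 + (31.5) = 32.5 cm/s.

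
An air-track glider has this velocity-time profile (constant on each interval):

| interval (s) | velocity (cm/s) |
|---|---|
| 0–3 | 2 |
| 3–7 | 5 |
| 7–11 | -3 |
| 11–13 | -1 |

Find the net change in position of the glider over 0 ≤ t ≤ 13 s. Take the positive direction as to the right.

12 cm

Net displacement equals the area under the velocity-time graph (areas below the axis count negative).
0–3 s: 2 × 3 = 6 cm
3–7 s: 5 × 4 = 20 cm
7–11 s: -3 × 4 = -12 cm
11–13 s: -1 × 2 = -2 cm
Net displacement = 12 cm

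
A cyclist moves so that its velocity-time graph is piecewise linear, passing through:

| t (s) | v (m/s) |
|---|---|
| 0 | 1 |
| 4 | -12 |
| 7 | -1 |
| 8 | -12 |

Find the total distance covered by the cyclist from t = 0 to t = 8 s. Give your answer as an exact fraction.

Distance (not displacement) is the total path length: add the absolute areas under v-t.
0–4 s: v = 0 at t = 4/13 s; triangle areas 2/13 + 288/13 = 290/13 m
4–7 s: |½(-12 + -1)(3)| = 19.5 m
7–8 s: |½(-1 + -12)(1)| = 6.5 m
Total distance = 628/13 m

628/13 m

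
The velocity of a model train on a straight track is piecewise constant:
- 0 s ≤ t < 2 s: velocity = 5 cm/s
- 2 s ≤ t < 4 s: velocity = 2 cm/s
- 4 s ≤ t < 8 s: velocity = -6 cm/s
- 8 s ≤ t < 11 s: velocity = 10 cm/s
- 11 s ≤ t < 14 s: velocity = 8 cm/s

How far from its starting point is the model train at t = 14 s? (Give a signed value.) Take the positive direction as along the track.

44 cm

Net displacement equals the area under the velocity-time graph (areas below the axis count negative).
0–2 s: 5 × 2 = 10 cm
2–4 s: 2 × 2 = 4 cm
4–8 s: -6 × 4 = -24 cm
8–11 s: 10 × 3 = 30 cm
11–14 s: 8 × 3 = 24 cm
Net displacement = 44 cm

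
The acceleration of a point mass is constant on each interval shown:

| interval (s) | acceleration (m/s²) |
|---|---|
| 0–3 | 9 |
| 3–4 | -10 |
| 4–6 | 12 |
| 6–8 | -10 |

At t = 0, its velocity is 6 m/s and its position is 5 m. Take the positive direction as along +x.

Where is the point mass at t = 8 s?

235.5 m

On each constant-a segment, Δv = aΔt and Δx = v₀Δt + ½aΔt²; chain segment to segment.
0–3 s: v starts 6 m/s; Δx = 6·3 + ½·9·3² = 58.5 m; v ends 33 m/s.
3–4 s: v starts 33 m/s; Δx = 33·1 + ½·-10·1² = 28 m; v ends 23 m/s.
4–6 s: v starts 23 m/s; Δx = 23·2 + ½·12·2² = 70 m; v ends 47 m/s.
6–8 s: v starts 47 m/s; Δx = 47·2 + ½·-10·2² = 74 m; v ends 27 m/s.
x(8) = 5 + Σ Δx = 235.5 m.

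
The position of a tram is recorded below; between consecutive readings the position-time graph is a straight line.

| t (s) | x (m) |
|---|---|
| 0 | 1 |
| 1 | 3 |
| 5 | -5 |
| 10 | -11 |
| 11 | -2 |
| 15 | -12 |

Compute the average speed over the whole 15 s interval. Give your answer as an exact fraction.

7/3 m/s

Average speed = (total path length)/(elapsed time); on a piecewise-linear x-t graph the path length is Σ|Δx|.
0–1 s: |Δx| = |3 − 1| = 2 m
1–5 s: |Δx| = |-5 − 3| = 8 m
5–10 s: |Δx| = |-11 − -5| = 6 m
10–11 s: |Δx| = |-2 − -11| = 9 m
11–15 s: |Δx| = |-12 − -2| = 10 m
Total path = 35 m; average speed = 35/15 = 7/3 m/s.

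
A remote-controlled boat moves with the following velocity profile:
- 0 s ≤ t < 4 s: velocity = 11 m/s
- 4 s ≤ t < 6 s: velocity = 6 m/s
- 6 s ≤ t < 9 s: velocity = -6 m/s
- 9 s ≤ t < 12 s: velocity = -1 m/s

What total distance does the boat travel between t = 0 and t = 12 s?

Total distance travelled is ∫|v| dt — sum the magnitudes of each area piece.
0–4 s: |11| × 4 = 44 m
4–6 s: |6| × 2 = 12 m
6–9 s: |-6| × 3 = 18 m
9–12 s: |-1| × 3 = 3 m
Total distance = 77 m

77 m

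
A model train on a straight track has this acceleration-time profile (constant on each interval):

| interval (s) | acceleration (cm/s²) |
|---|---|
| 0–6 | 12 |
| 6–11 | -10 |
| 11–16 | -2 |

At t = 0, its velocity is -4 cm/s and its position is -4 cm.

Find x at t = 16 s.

468 cm

On each constant-a segment, Δv = aΔt and Δx = v₀Δt + ½aΔt²; chain segment to segment.
0–6 s: v starts -4 cm/s; Δx = -4·6 + ½·12·6² = 192 cm; v ends 68 cm/s.
6–11 s: v starts 68 cm/s; Δx = 68·5 + ½·-10·5² = 215 cm; v ends 18 cm/s.
11–16 s: v starts 18 cm/s; Δx = 18·5 + ½·-2·5² = 65 cm; v ends 8 cm/s.
x(16) = -4 + Σ Δx = 468 cm.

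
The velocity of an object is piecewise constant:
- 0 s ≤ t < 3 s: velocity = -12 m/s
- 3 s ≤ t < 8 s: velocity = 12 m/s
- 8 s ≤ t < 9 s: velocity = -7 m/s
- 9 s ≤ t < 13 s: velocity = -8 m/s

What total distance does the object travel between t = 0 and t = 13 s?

Total distance travelled is ∫|v| dt — sum the magnitudes of each area piece.
0–3 s: |-12| × 3 = 36 m
3–8 s: |12| × 5 = 60 m
8–9 s: |-7| × 1 = 7 m
9–13 s: |-8| × 4 = 32 m
Total distance = 135 m

135 m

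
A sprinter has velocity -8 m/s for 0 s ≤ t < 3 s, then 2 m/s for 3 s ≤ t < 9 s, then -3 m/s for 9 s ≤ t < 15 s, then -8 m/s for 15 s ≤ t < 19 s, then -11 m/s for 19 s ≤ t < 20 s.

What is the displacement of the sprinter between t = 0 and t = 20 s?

Displacement is the signed area under the v-t curve.
0–3 s: -8 × 3 = -24 m
3–9 s: 2 × 6 = 12 m
9–15 s: -3 × 6 = -18 m
15–19 s: -8 × 4 = -32 m
19–20 s: -11 × 1 = -11 m
Net displacement = -73 m

-73 m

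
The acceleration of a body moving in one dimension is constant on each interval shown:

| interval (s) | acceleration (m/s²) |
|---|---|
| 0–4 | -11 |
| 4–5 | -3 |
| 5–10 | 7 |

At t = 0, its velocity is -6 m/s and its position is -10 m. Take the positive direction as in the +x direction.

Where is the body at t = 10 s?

On each constant-a segment, Δv = aΔt and Δx = v₀Δt + ½aΔt²; chain segment to segment.
0–4 s: v starts -6 m/s; Δx = -6·4 + ½·-11·4² = -112 m; v ends -50 m/s.
4–5 s: v starts -50 m/s; Δx = -50·1 + ½·-3·1² = -51.5 m; v ends -53 m/s.
5–10 s: v starts -53 m/s; Δx = -53·5 + ½·7·5² = -177.5 m; v ends -18 m/s.
x(10) = -10 + Σ Δx = -351 m.

-351 m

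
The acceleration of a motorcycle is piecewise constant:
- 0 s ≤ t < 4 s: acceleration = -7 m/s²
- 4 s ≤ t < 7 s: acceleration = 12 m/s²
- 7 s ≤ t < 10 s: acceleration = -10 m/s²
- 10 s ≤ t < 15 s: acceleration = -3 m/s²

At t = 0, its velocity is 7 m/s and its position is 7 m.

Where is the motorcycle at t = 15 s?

-142.5 m

On each constant-a segment, Δv = aΔt and Δx = v₀Δt + ½aΔt²; chain segment to segment.
0–4 s: v starts 7 m/s; Δx = 7·4 + ½·-7·4² = -28 m; v ends -21 m/s.
4–7 s: v starts -21 m/s; Δx = -21·3 + ½·12·3² = -9 m; v ends 15 m/s.
7–10 s: v starts 15 m/s; Δx = 15·3 + ½·-10·3² = 0 m; v ends -15 m/s.
10–15 s: v starts -15 m/s; Δx = -15·5 + ½·-3·5² = -112.5 m; v ends -30 m/s.
x(15) = 7 + Σ Δx = -142.5 m.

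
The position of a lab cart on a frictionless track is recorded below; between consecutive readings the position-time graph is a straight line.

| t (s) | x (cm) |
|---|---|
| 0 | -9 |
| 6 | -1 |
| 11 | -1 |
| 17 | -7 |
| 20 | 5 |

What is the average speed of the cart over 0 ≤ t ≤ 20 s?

1.3 cm/s

Average speed = (total path length)/(elapsed time); on a piecewise-linear x-t graph the path length is Σ|Δx|.
0–6 s: |Δx| = |-1 − -9| = 8 cm
6–11 s: |Δx| = |-1 − -1| = 0 cm
11–17 s: |Δx| = |-7 − -1| = 6 cm
17–20 s: |Δx| = |5 − -7| = 12 cm
Total path = 26 cm; average speed = 26/20 = 1.3 cm/s.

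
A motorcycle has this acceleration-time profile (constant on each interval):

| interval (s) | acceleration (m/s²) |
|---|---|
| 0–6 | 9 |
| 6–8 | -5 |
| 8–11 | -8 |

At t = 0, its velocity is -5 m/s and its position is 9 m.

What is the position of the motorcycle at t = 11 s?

On each constant-a segment, Δv = aΔt and Δx = v₀Δt + ½aΔt²; chain segment to segment.
0–6 s: v starts -5 m/s; Δx = -5·6 + ½·9·6² = 132 m; v ends 49 m/s.
6–8 s: v starts 49 m/s; Δx = 49·2 + ½·-5·2² = 88 m; v ends 39 m/s.
8–11 s: v starts 39 m/s; Δx = 39·3 + ½·-8·3² = 81 m; v ends 15 m/s.
x(11) = 9 + Σ Δx = 310 m.

310 m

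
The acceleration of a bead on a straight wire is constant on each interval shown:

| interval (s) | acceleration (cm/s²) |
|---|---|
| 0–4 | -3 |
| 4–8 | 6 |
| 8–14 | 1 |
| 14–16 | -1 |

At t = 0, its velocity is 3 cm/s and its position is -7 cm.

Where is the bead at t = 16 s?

141 cm

On each constant-a segment, Δv = aΔt and Δx = v₀Δt + ½aΔt²; chain segment to segment.
0–4 s: v starts 3 cm/s; Δx = 3·4 + ½·-3·4² = -12 cm; v ends -9 cm/s.
4–8 s: v starts -9 cm/s; Δx = -9·4 + ½·6·4² = 12 cm; v ends 15 cm/s.
8–14 s: v starts 15 cm/s; Δx = 15·6 + ½·1·6² = 108 cm; v ends 21 cm/s.
14–16 s: v starts 21 cm/s; Δx = 21·2 + ½·-1·2² = 40 cm; v ends 19 cm/s.
x(16) = -7 + Σ Δx = 141 cm.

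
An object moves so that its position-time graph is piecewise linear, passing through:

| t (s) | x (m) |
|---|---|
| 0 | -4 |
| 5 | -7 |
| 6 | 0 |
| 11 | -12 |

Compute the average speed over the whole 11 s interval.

2 m/s

Average speed = (total path length)/(elapsed time); on a piecewise-linear x-t graph the path length is Σ|Δx|.
0–5 s: |Δx| = |-7 − -4| = 3 m
5–6 s: |Δx| = |0 − -7| = 7 m
6–11 s: |Δx| = |-12 − 0| = 12 m
Total path = 22 m; average speed = 22/11 = 2 m/s.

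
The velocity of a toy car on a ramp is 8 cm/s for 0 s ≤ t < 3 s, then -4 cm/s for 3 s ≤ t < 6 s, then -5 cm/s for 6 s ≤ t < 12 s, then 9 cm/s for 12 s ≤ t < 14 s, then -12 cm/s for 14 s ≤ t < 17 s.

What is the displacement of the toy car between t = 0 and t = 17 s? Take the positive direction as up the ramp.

-36 cm

Displacement is the signed area under the v-t curve.
0–3 s: 8 × 3 = 24 cm
3–6 s: -4 × 3 = -12 cm
6–12 s: -5 × 6 = -30 cm
12–14 s: 9 × 2 = 18 cm
14–17 s: -12 × 3 = -36 cm
Net displacement = -36 cm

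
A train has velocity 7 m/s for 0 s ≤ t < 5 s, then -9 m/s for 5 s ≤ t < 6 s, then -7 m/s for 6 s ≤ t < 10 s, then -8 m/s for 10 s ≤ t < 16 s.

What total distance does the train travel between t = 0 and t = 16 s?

Distance (not displacement) is the total path length: add the absolute areas under v-t.
0–5 s: |7| × 5 = 35 m
5–6 s: |-9| × 1 = 9 m
6–10 s: |-7| × 4 = 28 m
10–16 s: |-8| × 6 = 48 m
Total distance = 120 m

120 m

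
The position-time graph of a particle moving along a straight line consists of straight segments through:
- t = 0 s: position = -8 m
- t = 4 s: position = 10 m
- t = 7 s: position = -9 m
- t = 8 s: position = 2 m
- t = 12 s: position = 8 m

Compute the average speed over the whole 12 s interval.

4.5 m/s

Average speed = (total path length)/(elapsed time); on a piecewise-linear x-t graph the path length is Σ|Δx|.
0–4 s: |Δx| = |10 − -8| = 18 m
4–7 s: |Δx| = |-9 − 10| = 19 m
7–8 s: |Δx| = |2 − -9| = 11 m
8–12 s: |Δx| = |8 − 2| = 6 m
Total path = 54 m; average speed = 54/12 = 4.5 m/s.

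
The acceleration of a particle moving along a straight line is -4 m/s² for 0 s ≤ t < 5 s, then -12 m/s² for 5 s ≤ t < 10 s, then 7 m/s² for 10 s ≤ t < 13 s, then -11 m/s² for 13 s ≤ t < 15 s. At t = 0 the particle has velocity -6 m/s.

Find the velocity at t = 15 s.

Δv equals the area under the a-t graph; then v = v₀ + Δv.
0–5 s: -4 × 5 = -20 m/s
5–10 s: -12 × 5 = -60 m/s
10–13 s: 7 × 3 = 21 m/s
13–15 s: -11 × 2 = -22 m/s
Δv = -81 m/s, so v(15) = -6 + (-81) = -87 m/s.

-87 m/s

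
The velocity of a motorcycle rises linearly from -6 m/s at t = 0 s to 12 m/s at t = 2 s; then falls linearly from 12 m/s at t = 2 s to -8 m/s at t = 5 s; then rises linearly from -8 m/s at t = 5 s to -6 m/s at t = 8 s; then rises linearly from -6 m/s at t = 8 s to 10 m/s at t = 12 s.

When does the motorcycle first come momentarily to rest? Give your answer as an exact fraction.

v changes sign on 0–2 s (from -6 to 12); the graph is linear there, so v = 0 at t = 0 + (6)·(2 − 0)/(12 − -6) = 2/3 s.

t = 2/3 s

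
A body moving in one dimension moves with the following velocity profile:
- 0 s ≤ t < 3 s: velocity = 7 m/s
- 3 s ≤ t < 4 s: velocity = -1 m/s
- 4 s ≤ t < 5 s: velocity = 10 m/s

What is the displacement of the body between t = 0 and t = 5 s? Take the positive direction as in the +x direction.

Net displacement equals the area under the velocity-time graph (areas below the axis count negative).
0–3 s: 7 × 3 = 21 m
3–4 s: -1 × 1 = -1 m
4–5 s: 10 × 1 = 10 m
Net displacement = 30 m

30 m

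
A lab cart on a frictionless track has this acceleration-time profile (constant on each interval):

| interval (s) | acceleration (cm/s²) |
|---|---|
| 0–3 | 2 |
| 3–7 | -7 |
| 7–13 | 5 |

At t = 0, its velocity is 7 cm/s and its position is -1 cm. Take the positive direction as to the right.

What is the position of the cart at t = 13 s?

25 cm

On each constant-a segment, Δv = aΔt and Δx = v₀Δt + ½aΔt²; chain segment to segment.
0–3 s: v starts 7 cm/s; Δx = 7·3 + ½·2·3² = 30 cm; v ends 13 cm/s.
3–7 s: v starts 13 cm/s; Δx = 13·4 + ½·-7·4² = -4 cm; v ends -15 cm/s.
7–13 s: v starts -15 cm/s; Δx = -15·6 + ½·5·6² = 0 cm; v ends 15 cm/s.
x(13) = -1 + Σ Δx = 25 cm.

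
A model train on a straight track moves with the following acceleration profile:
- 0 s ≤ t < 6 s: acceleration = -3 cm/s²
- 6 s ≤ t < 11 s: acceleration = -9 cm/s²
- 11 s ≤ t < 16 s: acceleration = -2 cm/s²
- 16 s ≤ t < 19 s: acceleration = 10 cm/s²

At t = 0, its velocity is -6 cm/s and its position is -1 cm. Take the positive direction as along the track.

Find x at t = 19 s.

-885.5 cm

On each constant-a segment, Δv = aΔt and Δx = v₀Δt + ½aΔt²; chain segment to segment.
0–6 s: v starts -6 cm/s; Δx = -6·6 + ½·-3·6² = -90 cm; v ends -24 cm/s.
6–11 s: v starts -24 cm/s; Δx = -24·5 + ½·-9·5² = -232.5 cm; v ends -69 cm/s.
11–16 s: v starts -69 cm/s; Δx = -69·5 + ½·-2·5² = -370 cm; v ends -79 cm/s.
16–19 s: v starts -79 cm/s; Δx = -79·3 + ½·10·3² = -192 cm; v ends -49 cm/s.
x(19) = -1 + Σ Δx = -885.5 cm.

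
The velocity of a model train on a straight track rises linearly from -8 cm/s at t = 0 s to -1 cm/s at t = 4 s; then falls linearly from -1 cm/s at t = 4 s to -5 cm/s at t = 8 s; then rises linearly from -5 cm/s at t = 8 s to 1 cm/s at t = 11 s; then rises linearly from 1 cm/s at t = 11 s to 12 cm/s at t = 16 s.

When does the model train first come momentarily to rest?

t = 10.5 s

v changes sign on 8–11 s (from -5 to 1); the graph is linear there, so v = 0 at t = 8 + (5)·(11 − 8)/(1 − -5) = 10.5 s.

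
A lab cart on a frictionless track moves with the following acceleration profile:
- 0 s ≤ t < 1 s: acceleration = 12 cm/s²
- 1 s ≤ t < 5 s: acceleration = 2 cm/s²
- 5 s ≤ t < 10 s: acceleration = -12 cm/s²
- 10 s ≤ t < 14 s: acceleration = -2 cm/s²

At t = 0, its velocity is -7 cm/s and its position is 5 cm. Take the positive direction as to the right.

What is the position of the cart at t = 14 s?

On each constant-a segment, Δv = aΔt and Δx = v₀Δt + ½aΔt²; chain segment to segment.
0–1 s: v starts -7 cm/s; Δx = -7·1 + ½·12·1² = -1 cm; v ends 5 cm/s.
1–5 s: v starts 5 cm/s; Δx = 5·4 + ½·2·4² = 36 cm; v ends 13 cm/s.
5–10 s: v starts 13 cm/s; Δx = 13·5 + ½·-12·5² = -85 cm; v ends -47 cm/s.
10–14 s: v starts -47 cm/s; Δx = -47·4 + ½·-2·4² = -204 cm; v ends -55 cm/s.
x(14) = 5 + Σ Δx = -249 cm.

-249 cm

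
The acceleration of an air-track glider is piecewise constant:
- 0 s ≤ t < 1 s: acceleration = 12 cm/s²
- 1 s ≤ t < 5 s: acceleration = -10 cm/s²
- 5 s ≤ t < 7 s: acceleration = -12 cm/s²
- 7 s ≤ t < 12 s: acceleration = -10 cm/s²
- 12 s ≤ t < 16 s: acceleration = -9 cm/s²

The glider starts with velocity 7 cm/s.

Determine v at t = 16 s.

Δv equals the area under the a-t graph; then v = v₀ + Δv.
0–1 s: 12 × 1 = 12 cm/s
1–5 s: -10 × 4 = -40 cm/s
5–7 s: -12 × 2 = -24 cm/s
7–12 s: -10 × 5 = -50 cm/s
12–16 s: -9 × 4 = -36 cm/s
Δv = -138 cm/s, so v(16) = 7 + (-138) = -131 cm/s.

-131 cm/s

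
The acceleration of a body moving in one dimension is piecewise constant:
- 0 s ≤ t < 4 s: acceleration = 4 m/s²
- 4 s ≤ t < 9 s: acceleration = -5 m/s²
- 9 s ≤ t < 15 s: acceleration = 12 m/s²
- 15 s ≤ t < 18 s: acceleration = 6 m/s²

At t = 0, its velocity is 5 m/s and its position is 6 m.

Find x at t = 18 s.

523.5 m

On each constant-a segment, Δv = aΔt and Δx = v₀Δt + ½aΔt²; chain segment to segment.
0–4 s: v starts 5 m/s; Δx = 5·4 + ½·4·4² = 52 m; v ends 21 m/s.
4–9 s: v starts 21 m/s; Δx = 21·5 + ½·-5·5² = 42.5 m; v ends -4 m/s.
9–15 s: v starts -4 m/s; Δx = -4·6 + ½·12·6² = 192 m; v ends 68 m/s.
15–18 s: v starts 68 m/s; Δx = 68·3 + ½·6·3² = 231 m; v ends 86 m/s.
x(18) = 6 + Σ Δx = 523.5 m.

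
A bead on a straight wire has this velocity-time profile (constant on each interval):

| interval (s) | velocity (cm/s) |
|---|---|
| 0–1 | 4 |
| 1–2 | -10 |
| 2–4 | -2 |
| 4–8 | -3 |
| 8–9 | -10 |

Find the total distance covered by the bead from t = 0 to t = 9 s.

Total distance travelled is ∫|v| dt — sum the magnitudes of each area piece.
0–1 s: |4| × 1 = 4 cm
1–2 s: |-10| × 1 = 10 cm
2–4 s: |-2| × 2 = 4 cm
4–8 s: |-3| × 4 = 12 cm
8–9 s: |-10| × 1 = 10 cm
Total distance = 40 cm

40 cm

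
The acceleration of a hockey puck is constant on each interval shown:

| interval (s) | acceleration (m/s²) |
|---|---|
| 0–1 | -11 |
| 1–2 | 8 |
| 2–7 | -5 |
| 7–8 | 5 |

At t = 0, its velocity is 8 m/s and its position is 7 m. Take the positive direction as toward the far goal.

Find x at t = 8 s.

-44.5 m

On each constant-a segment, Δv = aΔt and Δx = v₀Δt + ½aΔt²; chain segment to segment.
0–1 s: v starts 8 m/s; Δx = 8·1 + ½·-11·1² = 2.5 m; v ends -3 m/s.
1–2 s: v starts -3 m/s; Δx = -3·1 + ½·8·1² = 1 m; v ends 5 m/s.
2–7 s: v starts 5 m/s; Δx = 5·5 + ½·-5·5² = -37.5 m; v ends -20 m/s.
7–8 s: v starts -20 m/s; Δx = -20·1 + ½·5·1² = -17.5 m; v ends -15 m/s.
x(8) = 7 + Σ Δx = -44.5 m.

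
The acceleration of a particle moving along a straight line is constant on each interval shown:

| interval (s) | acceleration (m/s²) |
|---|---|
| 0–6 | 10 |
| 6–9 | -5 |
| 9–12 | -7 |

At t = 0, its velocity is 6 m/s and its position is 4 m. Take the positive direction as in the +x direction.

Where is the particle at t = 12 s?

On each constant-a segment, Δv = aΔt and Δx = v₀Δt + ½aΔt²; chain segment to segment.
0–6 s: v starts 6 m/s; Δx = 6·6 + ½·10·6² = 216 m; v ends 66 m/s.
6–9 s: v starts 66 m/s; Δx = 66·3 + ½·-5·3² = 175.5 m; v ends 51 m/s.
9–12 s: v starts 51 m/s; Δx = 51·3 + ½·-7·3² = 121.5 m; v ends 30 m/s.
x(12) = 4 + Σ Δx = 517 m.

517 m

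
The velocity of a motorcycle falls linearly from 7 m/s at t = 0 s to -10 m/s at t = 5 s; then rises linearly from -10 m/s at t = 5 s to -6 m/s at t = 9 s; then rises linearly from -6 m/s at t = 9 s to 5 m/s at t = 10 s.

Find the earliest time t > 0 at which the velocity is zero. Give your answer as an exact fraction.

v changes sign on 0–5 s (from 7 to -10); the graph is linear there, so v = 0 at t = 0 + (-7)·(5 − 0)/(-10 − 7) = 35/17 s.

t = 35/17 s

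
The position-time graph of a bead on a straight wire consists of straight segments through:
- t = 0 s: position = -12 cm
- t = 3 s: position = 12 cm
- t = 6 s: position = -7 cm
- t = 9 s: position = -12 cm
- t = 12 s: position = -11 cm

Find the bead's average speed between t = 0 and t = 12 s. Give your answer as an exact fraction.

49/12 cm/s

Average speed = (total path length)/(elapsed time); on a piecewise-linear x-t graph the path length is Σ|Δx|.
0–3 s: |Δx| = |12 − -12| = 24 cm
3–6 s: |Δx| = |-7 − 12| = 19 cm
6–9 s: |Δx| = |-12 − -7| = 5 cm
9–12 s: |Δx| = |-11 − -12| = 1 cm
Total path = 49 cm; average speed = 49/12 = 49/12 cm/s.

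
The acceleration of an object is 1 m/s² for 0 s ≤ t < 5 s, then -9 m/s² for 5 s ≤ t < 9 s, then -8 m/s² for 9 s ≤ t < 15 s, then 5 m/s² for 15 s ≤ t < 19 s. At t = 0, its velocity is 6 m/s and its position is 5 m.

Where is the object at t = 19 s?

On each constant-a segment, Δv = aΔt and Δx = v₀Δt + ½aΔt²; chain segment to segment.
0–5 s: v starts 6 m/s; Δx = 6·5 + ½·1·5² = 42.5 m; v ends 11 m/s.
5–9 s: v starts 11 m/s; Δx = 11·4 + ½·-9·4² = -28 m; v ends -25 m/s.
9–15 s: v starts -25 m/s; Δx = -25·6 + ½·-8·6² = -294 m; v ends -73 m/s.
15–19 s: v starts -73 m/s; Δx = -73·4 + ½·5·4² = -252 m; v ends -53 m/s.
x(19) = 5 + Σ Δx = -526.5 m.

-526.5 m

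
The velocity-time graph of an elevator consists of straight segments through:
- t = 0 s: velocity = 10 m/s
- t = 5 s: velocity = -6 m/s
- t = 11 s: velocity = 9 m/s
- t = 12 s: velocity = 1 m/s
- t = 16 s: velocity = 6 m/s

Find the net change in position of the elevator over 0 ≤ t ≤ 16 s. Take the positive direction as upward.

38 m

Displacement is the signed area under the v-t curve.
0–5 s: ½(10 + -6)(5) = 10 m
5–11 s: ½(-6 + 9)(6) = 9 m
11–12 s: ½(9 + 1)(1) = 5 m
12–16 s: ½(1 + 6)(4) = 14 m
Net displacement = 38 m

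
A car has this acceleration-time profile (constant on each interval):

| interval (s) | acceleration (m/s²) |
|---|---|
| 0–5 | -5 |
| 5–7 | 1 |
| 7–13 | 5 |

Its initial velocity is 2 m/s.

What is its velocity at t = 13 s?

9 m/s

Δv equals the area under the a-t graph; then v = v₀ + Δv.
0–5 s: -5 × 5 = -25 m/s
5–7 s: 1 × 2 = 2 m/s
7–13 s: 5 × 6 = 30 m/s
Δv = 7 m/s, so v(13) = 2 + (7) = 9 m/s.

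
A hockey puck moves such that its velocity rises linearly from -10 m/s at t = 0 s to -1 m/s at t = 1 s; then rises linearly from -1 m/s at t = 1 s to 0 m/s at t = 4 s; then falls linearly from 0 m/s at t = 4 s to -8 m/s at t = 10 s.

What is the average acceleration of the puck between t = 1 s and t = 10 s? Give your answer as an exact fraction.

-7/9 m/s²

Average acceleration = Δv/Δt = (-8 − -1)/(10 − 1) = -7/9 m/s².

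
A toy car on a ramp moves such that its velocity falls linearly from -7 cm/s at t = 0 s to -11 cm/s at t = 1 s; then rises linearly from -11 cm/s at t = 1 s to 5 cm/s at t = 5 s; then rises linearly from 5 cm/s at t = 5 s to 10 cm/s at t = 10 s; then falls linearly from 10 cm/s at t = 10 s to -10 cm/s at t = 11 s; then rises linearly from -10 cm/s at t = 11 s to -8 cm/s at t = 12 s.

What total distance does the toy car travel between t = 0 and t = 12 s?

Total distance travelled is ∫|v| dt — sum the magnitudes of each area piece.
0–1 s: |½(-7 + -11)(1)| = 9 cm
1–5 s: v = 0 at t = 3.75 s; triangle areas 15.125 + 3.125 = 18.25 cm
5–10 s: |½(5 + 10)(5)| = 37.5 cm
10–11 s: v = 0 at t = 10.5 s; triangle areas 2.5 + 2.5 = 5 cm
11–12 s: |½(-10 + -8)(1)| = 9 cm
Total distance = 78.75 cm

78.75 cm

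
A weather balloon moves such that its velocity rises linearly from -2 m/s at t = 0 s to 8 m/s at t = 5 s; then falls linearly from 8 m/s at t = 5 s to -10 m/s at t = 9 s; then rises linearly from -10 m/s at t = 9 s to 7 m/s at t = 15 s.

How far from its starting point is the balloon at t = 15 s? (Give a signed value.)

Net displacement equals the area under the velocity-time graph (areas below the axis count negative).
0–5 s: ½(-2 + 8)(5) = 15 m
5–9 s: ½(8 + -10)(4) = -4 m
9–15 s: ½(-10 + 7)(6) = -9 m
Net displacement = 2 m

2 m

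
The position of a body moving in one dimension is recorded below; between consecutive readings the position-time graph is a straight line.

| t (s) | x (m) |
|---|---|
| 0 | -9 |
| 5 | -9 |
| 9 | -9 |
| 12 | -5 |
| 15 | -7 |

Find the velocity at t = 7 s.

0 m/s

Velocity is the slope of the x-t graph on 5–9 s: (-9 − -9)/(9 − 5) = 0 m/s.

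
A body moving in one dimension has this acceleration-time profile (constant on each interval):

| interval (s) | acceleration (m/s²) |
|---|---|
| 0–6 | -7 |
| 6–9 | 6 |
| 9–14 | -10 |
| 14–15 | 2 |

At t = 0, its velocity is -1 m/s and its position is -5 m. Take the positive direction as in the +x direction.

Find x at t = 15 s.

-563 m

On each constant-a segment, Δv = aΔt and Δx = v₀Δt + ½aΔt²; chain segment to segment.
0–6 s: v starts -1 m/s; Δx = -1·6 + ½·-7·6² = -132 m; v ends -43 m/s.
6–9 s: v starts -43 m/s; Δx = -43·3 + ½·6·3² = -102 m; v ends -25 m/s.
9–14 s: v starts -25 m/s; Δx = -25·5 + ½·-10·5² = -250 m; v ends -75 m/s.
14–15 s: v starts -75 m/s; Δx = -75·1 + ½·2·1² = -74 m; v ends -73 m/s.
x(15) = -5 + Σ Δx = -563 m.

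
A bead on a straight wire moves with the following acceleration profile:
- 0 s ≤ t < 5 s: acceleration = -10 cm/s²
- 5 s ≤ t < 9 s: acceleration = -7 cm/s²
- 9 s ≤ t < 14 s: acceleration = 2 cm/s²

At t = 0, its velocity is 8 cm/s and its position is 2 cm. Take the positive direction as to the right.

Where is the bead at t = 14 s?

On each constant-a segment, Δv = aΔt and Δx = v₀Δt + ½aΔt²; chain segment to segment.
0–5 s: v starts 8 cm/s; Δx = 8·5 + ½·-10·5² = -85 cm; v ends -42 cm/s.
5–9 s: v starts -42 cm/s; Δx = -42·4 + ½·-7·4² = -224 cm; v ends -70 cm/s.
9–14 s: v starts -70 cm/s; Δx = -70·5 + ½·2·5² = -325 cm; v ends -60 cm/s.
x(14) = 2 + Σ Δx = -632 cm.

-632 cm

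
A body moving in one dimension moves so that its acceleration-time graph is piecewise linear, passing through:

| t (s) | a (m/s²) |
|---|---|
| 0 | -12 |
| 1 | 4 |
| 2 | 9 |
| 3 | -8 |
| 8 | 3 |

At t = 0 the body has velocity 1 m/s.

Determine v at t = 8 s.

-8.5 m/s

Δv equals the area under the a-t graph; then v = v₀ + Δv.
0–1 s: ½(-12 + 4)(1) = -4 m/s
1–2 s: ½(4 + 9)(1) = 6.5 m/s
2–3 s: ½(9 + -8)(1) = 0.5 m/s
3–8 s: ½(-8 + 3)(5) = -12.5 m/s
Δv = -9.5 m/s, so v(8) = 1 + (-9.5) = -8.5 m/s.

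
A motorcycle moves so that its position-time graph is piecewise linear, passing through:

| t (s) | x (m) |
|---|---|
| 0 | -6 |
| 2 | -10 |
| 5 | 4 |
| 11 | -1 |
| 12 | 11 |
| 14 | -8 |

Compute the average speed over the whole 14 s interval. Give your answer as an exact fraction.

27/7 m/s

Average speed = (total path length)/(elapsed time); on a piecewise-linear x-t graph the path length is Σ|Δx|.
0–2 s: |Δx| = |-10 − -6| = 4 m
2–5 s: |Δx| = |4 − -10| = 14 m
5–11 s: |Δx| = |-1 − 4| = 5 m
11–12 s: |Δx| = |11 − -1| = 12 m
12–14 s: |Δx| = |-8 − 11| = 19 m
Total path = 54 m; average speed = 54/14 = 27/7 m/s.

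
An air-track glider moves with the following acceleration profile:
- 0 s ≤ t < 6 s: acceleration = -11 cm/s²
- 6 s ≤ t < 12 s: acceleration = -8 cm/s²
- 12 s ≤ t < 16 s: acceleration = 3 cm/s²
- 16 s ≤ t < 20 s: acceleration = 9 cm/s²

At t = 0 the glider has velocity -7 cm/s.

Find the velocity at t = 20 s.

-73 cm/s

Δv equals the area under the a-t graph; then v = v₀ + Δv.
0–6 s: -11 × 6 = -66 cm/s
6–12 s: -8 × 6 = -48 cm/s
12–16 s: 3 × 4 = 12 cm/s
16–20 s: 9 × 4 = 36 cm/s
Δv = -66 cm/s, so v(20) = -7 + (-66) = -73 cm/s.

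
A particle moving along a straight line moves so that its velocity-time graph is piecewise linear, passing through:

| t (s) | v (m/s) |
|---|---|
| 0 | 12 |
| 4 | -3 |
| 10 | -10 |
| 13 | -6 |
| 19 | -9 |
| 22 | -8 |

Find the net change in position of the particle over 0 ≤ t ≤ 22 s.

Net displacement equals the area under the velocity-time graph (areas below the axis count negative).
0–4 s: ½(12 + -3)(4) = 18 m
4–10 s: ½(-3 + -10)(6) = -39 m
10–13 s: ½(-10 + -6)(3) = -24 m
13–19 s: ½(-6 + -9)(6) = -45 m
19–22 s: ½(-9 + -8)(3) = -25.5 m
Net displacement = -115.5 m

-115.5 m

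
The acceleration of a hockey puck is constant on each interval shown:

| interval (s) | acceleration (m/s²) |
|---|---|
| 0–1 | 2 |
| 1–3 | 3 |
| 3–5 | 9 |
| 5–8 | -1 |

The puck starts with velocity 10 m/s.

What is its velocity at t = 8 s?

Δv equals the area under the a-t graph; then v = v₀ + Δv.
0–1 s: 2 × 1 = 2 m/s
1–3 s: 3 × 2 = 6 m/s
3–5 s: 9 × 2 = 18 m/s
5–8 s: -1 × 3 = -3 m/s
Δv = 23 m/s, so v(8) = 10 + (23) = 33 m/s.

33 m/s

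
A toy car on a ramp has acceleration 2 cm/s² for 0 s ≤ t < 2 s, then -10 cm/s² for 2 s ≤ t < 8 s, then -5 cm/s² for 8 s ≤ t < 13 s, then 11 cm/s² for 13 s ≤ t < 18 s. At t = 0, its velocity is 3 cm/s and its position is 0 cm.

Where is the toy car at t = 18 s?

On each constant-a segment, Δv = aΔt and Δx = v₀Δt + ½aΔt²; chain segment to segment.
0–2 s: v starts 3 cm/s; Δx = 3·2 + ½·2·2² = 10 cm; v ends 7 cm/s.
2–8 s: v starts 7 cm/s; Δx = 7·6 + ½·-10·6² = -138 cm; v ends -53 cm/s.
8–13 s: v starts -53 cm/s; Δx = -53·5 + ½·-5·5² = -327.5 cm; v ends -78 cm/s.
13–18 s: v starts -78 cm/s; Δx = -78·5 + ½·11·5² = -252.5 cm; v ends -23 cm/s.
x(18) = 0 + Σ Δx = -708 cm.

-708 cm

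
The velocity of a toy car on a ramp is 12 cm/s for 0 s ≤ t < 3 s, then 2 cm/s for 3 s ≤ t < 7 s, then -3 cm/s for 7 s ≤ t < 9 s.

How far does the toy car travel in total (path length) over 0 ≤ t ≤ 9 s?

Distance (not displacement) is the total path length: add the absolute areas under v-t.
0–3 s: |12| × 3 = 36 cm
3–7 s: |2| × 4 = 8 cm
7–9 s: |-3| × 2 = 6 cm
Total distance = 50 cm

50 cm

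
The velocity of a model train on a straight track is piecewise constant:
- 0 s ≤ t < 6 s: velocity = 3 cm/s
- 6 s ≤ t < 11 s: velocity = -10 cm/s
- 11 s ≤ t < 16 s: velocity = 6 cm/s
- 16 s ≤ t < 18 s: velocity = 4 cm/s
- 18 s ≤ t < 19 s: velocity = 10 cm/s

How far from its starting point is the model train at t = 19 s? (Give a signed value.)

Displacement is the signed area under the v-t curve.
0–6 s: 3 × 6 = 18 cm
6–11 s: -10 × 5 = -50 cm
11–16 s: 6 × 5 = 30 cm
16–18 s: 4 × 2 = 8 cm
18–19 s: 10 × 1 = 10 cm
Net displacement = 16 cm

16 cm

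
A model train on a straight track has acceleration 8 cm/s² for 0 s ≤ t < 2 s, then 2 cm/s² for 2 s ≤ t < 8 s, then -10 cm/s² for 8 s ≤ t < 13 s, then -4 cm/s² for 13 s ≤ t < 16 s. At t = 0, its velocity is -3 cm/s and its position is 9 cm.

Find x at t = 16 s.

On each constant-a segment, Δv = aΔt and Δx = v₀Δt + ½aΔt²; chain segment to segment.
0–2 s: v starts -3 cm/s; Δx = -3·2 + ½·8·2² = 10 cm; v ends 13 cm/s.
2–8 s: v starts 13 cm/s; Δx = 13·6 + ½·2·6² = 114 cm; v ends 25 cm/s.
8–13 s: v starts 25 cm/s; Δx = 25·5 + ½·-10·5² = 0 cm; v ends -25 cm/s.
13–16 s: v starts -25 cm/s; Δx = -25·3 + ½·-4·3² = -93 cm; v ends -37 cm/s.
x(16) = 9 + Σ Δx = 40 cm.

40 cm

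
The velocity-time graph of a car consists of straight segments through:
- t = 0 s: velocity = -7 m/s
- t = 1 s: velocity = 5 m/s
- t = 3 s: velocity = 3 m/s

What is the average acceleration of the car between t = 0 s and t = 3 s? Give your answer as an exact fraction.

10/3 m/s²

Average acceleration = Δv/Δt = (3 − -7)/(3 − 0) = 10/3 m/s².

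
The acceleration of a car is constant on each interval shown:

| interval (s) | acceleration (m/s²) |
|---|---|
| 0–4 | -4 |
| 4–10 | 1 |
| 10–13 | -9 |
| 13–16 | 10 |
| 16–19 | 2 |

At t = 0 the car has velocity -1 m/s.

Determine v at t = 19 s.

Δv equals the area under the a-t graph; then v = v₀ + Δv.
0–4 s: -4 × 4 = -16 m/s
4–10 s: 1 × 6 = 6 m/s
10–13 s: -9 × 3 = -27 m/s
13–16 s: 10 × 3 = 30 m/s
16–19 s: 2 × 3 = 6 m/s
Δv = -1 m/s, so v(19) = -1 + (-1) = -2 m/s.

-2 m/s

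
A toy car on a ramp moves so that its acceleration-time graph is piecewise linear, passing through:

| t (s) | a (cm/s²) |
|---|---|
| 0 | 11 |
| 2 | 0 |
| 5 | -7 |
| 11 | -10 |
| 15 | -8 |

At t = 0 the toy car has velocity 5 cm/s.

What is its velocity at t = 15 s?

-81.5 cm/s

Δv equals the area under the a-t graph; then v = v₀ + Δv.
0–2 s: ½(11 + 0)(2) = 11 cm/s
2–5 s: ½(0 + -7)(3) = -10.5 cm/s
5–11 s: ½(-7 + -10)(6) = -51 cm/s
11–15 s: ½(-10 + -8)(4) = -36 cm/s
Δv = -86.5 cm/s, so v(15) = 5 + (-86.5) = -81.5 cm/s.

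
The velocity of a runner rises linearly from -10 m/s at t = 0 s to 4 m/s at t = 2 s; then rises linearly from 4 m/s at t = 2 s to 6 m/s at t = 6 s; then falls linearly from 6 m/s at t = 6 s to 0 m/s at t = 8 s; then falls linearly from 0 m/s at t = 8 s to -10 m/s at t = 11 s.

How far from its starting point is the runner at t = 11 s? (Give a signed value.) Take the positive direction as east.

5 m

Displacement is the signed area under the v-t curve.
0–2 s: ½(-10 + 4)(2) = -6 m
2–6 s: ½(4 + 6)(4) = 20 m
6–8 s: ½(6 + 0)(2) = 6 m
8–11 s: ½(0 + -10)(3) = -15 m
Net displacement = 5 m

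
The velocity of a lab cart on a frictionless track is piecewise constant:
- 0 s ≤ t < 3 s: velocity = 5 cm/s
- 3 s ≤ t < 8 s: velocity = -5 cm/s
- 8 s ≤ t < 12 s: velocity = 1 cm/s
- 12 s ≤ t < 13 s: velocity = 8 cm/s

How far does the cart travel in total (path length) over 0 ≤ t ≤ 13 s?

Total distance travelled is ∫|v| dt — sum the magnitudes of each area piece.
0–3 s: |5| × 3 = 15 cm
3–8 s: |-5| × 5 = 25 cm
8–12 s: |1| × 4 = 4 cm
12–13 s: |8| × 1 = 8 cm
Total distance = 52 cm

52 cm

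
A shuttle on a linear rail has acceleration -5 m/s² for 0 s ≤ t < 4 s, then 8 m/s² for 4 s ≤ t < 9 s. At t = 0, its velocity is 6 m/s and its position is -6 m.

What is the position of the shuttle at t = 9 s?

On each constant-a segment, Δv = aΔt and Δx = v₀Δt + ½aΔt²; chain segment to segment.
0–4 s: v starts 6 m/s; Δx = 6·4 + ½·-5·4² = -16 m; v ends -14 m/s.
4–9 s: v starts -14 m/s; Δx = -14·5 + ½·8·5² = 30 m; v ends 26 m/s.
x(9) = -6 + Σ Δx = 8 m.

8 m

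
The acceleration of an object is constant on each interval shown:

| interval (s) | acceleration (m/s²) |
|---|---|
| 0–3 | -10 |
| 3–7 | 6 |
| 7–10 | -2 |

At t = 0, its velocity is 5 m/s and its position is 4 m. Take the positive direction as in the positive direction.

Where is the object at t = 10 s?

On each constant-a segment, Δv = aΔt and Δx = v₀Δt + ½aΔt²; chain segment to segment.
0–3 s: v starts 5 m/s; Δx = 5·3 + ½·-10·3² = -30 m; v ends -25 m/s.
3–7 s: v starts -25 m/s; Δx = -25·4 + ½·6·4² = -52 m; v ends -1 m/s.
7–10 s: v starts -1 m/s; Δx = -1·3 + ½·-2·3² = -12 m; v ends -7 m/s.
x(10) = 4 + Σ Δx = -90 m.

-90 m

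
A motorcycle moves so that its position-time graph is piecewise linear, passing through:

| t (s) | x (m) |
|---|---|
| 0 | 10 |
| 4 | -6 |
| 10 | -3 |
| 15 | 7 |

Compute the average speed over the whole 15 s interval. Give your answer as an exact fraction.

29/15 m/s

Average speed = (total path length)/(elapsed time); on a piecewise-linear x-t graph the path length is Σ|Δx|.
0–4 s: |Δx| = |-6 − 10| = 16 m
4–10 s: |Δx| = |-3 − -6| = 3 m
10–15 s: |Δx| = |7 − -3| = 10 m
Total path = 29 m; average speed = 29/15 = 29/15 m/s.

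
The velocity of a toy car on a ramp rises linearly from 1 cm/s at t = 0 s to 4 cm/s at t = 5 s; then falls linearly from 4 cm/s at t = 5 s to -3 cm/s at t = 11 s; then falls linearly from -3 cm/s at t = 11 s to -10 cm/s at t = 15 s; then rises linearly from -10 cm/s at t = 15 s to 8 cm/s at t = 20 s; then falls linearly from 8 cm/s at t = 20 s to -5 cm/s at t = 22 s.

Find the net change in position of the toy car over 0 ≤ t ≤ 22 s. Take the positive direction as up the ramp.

-12.5 cm

Displacement is the signed area under the v-t curve.
0–5 s: ½(1 + 4)(5) = 12.5 cm
5–11 s: ½(4 + -3)(6) = 3 cm
11–15 s: ½(-3 + -10)(4) = -26 cm
15–20 s: ½(-10 + 8)(5) = -5 cm
20–22 s: ½(8 + -5)(2) = 3 cm
Net displacement = -12.5 cm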